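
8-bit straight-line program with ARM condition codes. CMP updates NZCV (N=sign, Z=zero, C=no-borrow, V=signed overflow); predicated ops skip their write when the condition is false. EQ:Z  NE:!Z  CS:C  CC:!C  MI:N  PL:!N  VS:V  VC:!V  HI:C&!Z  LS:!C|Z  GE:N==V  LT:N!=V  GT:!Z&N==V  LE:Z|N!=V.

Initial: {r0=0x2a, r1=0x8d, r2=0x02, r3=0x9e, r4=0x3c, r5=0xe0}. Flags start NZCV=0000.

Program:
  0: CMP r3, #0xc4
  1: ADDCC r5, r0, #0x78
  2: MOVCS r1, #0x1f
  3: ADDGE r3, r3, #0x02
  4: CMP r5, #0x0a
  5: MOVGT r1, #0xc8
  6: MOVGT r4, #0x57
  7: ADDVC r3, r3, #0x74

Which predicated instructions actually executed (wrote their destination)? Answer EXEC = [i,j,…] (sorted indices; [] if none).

0: ✓ CMP  NZCV=1000
1: ✓ ADDCC  r5←0xa2
2: · MOVCS
3: · ADDGE
4: ✓ CMP  NZCV=1010
5: · MOVGT
6: · MOVGT
7: ✓ ADDVC  r3←0x12

EXEC = [1,7]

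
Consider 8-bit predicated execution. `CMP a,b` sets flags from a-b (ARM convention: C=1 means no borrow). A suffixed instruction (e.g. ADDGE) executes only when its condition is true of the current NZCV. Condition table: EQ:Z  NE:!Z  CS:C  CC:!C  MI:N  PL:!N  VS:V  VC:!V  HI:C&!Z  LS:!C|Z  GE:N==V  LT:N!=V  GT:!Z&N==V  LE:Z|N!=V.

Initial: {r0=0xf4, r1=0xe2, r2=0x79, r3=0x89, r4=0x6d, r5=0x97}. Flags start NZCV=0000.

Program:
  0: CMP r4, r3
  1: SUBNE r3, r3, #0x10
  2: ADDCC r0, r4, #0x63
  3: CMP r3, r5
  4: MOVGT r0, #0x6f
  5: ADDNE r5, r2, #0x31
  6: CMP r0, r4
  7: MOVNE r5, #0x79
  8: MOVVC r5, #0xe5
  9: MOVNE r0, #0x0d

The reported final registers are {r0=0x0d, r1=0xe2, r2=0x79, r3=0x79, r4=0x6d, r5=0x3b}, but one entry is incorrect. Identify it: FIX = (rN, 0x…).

[0] flags=1001 → (cmp)
[1] flags=1001 NE?T → r3=0x79
[2] flags=1001 CC?T → r0=0xd0
[3] flags=1001 → (cmp)
[4] flags=1001 GT?T → r0=0x6f
[5] flags=1001 NE?T → r5=0xaa
[6] flags=0010 → (cmp)
[7] flags=0010 NE?T → r5=0x79
[8] flags=0010 VC?T → r5=0xe5
[9] flags=0010 NE?T → r0=0x0d

FIX = (r5, 0xe5)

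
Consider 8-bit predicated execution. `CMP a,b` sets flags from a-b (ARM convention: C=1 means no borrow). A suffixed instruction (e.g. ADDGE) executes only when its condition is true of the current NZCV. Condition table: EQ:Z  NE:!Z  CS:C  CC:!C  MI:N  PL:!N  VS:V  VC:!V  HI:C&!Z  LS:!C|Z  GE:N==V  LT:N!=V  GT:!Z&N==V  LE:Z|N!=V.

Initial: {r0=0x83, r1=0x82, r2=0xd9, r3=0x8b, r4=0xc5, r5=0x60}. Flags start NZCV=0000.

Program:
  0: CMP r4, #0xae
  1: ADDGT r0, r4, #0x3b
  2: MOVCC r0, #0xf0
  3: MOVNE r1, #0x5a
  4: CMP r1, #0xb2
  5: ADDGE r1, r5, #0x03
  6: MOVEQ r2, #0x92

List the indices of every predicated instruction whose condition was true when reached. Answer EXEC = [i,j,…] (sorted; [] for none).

EXEC = [1,3,5]

[0] flags=0010 → (cmp)
[1] flags=0010 GT?T → r0=0x00
[2] flags=0010 CC?F → skip
[3] flags=0010 NE?T → r1=0x5a
[4] flags=1001 → (cmp)
[5] flags=1001 GE?T → r1=0x63
[6] flags=1001 EQ?F → skip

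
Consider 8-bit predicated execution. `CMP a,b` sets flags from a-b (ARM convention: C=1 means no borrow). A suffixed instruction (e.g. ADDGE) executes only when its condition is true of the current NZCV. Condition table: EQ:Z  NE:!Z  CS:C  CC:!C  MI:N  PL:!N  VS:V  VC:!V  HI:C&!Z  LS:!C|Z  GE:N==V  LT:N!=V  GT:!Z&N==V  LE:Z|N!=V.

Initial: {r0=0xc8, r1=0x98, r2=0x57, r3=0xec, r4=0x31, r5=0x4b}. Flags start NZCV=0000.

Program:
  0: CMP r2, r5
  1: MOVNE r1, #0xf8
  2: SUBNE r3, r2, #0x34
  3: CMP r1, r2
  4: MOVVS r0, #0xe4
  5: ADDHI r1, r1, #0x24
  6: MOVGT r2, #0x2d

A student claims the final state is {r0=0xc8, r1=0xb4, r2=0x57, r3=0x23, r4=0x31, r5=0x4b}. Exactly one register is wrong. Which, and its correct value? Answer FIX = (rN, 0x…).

0: ✓ CMP  NZCV=0010
1: ✓ MOVNE  r1←0xf8
2: ✓ SUBNE  r3←0x23
3: ✓ CMP  NZCV=1010
4: · MOVVS
5: ✓ ADDHI  r1←0x1c
6: · MOVGT

FIX = (r1, 0x1c)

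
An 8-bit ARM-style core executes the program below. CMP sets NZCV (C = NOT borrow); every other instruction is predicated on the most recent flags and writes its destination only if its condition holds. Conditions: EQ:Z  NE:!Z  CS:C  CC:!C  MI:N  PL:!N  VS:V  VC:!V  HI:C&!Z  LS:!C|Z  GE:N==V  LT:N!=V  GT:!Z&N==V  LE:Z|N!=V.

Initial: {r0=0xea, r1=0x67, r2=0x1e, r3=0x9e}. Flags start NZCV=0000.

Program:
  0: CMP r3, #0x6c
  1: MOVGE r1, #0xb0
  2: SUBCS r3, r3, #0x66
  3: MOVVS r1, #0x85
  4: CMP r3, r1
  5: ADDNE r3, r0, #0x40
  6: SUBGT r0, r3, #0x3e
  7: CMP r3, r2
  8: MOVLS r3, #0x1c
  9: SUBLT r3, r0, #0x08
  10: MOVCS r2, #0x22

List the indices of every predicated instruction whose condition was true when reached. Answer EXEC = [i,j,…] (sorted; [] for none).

0: ✓ CMP  NZCV=0011
1: · MOVGE
2: ✓ SUBCS  r3←0x38
3: ✓ MOVVS  r1←0x85
4: ✓ CMP  NZCV=1001
5: ✓ ADDNE  r3←0x2a
6: ✓ SUBGT  r0←0xec
7: ✓ CMP  NZCV=0010
8: · MOVLS
9: · SUBLT
10: ✓ MOVCS  r2←0x22

EXEC = [2,3,5,6,10]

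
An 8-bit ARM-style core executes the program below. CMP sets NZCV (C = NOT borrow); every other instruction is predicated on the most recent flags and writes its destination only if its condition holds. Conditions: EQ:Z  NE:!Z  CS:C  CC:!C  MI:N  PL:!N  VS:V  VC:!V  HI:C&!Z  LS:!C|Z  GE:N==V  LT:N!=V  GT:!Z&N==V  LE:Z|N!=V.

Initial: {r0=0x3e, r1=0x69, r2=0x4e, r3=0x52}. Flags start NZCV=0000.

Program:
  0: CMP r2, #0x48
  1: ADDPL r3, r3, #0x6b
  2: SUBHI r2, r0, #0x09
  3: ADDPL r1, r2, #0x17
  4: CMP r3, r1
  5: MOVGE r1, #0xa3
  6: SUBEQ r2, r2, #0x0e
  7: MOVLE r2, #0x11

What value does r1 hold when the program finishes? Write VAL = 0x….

0: ✓ CMP  NZCV=0010
1: ✓ ADDPL  r3←0xbd
2: ✓ SUBHI  r2←0x35
3: ✓ ADDPL  r1←0x4c
4: ✓ CMP  NZCV=0011
5: · MOVGE
6: · SUBEQ
7: ✓ MOVLE  r2←0x11

VAL = 0x4c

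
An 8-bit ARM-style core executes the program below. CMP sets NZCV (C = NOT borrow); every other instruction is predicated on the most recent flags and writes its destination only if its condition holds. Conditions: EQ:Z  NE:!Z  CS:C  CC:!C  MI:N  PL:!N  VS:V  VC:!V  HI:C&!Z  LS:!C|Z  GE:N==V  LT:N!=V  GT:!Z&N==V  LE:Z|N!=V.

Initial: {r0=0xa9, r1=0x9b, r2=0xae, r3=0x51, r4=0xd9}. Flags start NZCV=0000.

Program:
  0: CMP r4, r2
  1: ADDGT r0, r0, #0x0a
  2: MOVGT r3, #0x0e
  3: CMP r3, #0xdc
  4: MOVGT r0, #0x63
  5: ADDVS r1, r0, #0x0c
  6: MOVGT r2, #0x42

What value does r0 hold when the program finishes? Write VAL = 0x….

VAL = 0x63

[0] flags=0010 → (cmp)
[1] flags=0010 GT?T → r0=0xb3
[2] flags=0010 GT?T → r3=0x0e
[3] flags=0000 → (cmp)
[4] flags=0000 GT?T → r0=0x63
[5] flags=0000 VS?F → skip
[6] flags=0000 GT?T → r2=0x42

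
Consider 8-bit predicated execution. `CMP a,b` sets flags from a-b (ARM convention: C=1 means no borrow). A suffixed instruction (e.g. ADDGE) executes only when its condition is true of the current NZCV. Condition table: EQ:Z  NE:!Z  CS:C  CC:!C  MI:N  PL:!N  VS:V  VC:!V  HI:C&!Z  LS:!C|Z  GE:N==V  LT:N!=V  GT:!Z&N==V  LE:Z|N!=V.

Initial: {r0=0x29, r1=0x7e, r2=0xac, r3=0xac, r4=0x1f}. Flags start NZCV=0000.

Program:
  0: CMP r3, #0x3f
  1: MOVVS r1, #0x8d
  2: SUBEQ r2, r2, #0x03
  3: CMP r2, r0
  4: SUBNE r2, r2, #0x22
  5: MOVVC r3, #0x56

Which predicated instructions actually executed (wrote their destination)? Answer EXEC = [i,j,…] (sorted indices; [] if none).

[0] flags=0011 → (cmp)
[1] flags=0011 VS?T → r1=0x8d
[2] flags=0011 EQ?F → skip
[3] flags=1010 → (cmp)
[4] flags=1010 NE?T → r2=0x8a
[5] flags=1010 VC?T → r3=0x56

EXEC = [1,4,5]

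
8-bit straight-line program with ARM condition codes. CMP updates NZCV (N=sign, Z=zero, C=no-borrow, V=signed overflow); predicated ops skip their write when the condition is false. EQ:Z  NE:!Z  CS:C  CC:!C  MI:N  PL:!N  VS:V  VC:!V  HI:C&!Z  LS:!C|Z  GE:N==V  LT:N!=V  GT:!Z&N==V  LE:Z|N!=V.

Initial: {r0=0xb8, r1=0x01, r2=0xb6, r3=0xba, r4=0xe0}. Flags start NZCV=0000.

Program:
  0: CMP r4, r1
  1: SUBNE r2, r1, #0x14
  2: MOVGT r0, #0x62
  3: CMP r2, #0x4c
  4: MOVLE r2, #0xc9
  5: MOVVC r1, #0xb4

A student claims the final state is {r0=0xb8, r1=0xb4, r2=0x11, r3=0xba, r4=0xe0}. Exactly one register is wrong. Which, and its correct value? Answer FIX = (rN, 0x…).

FIX = (r2, 0xc9)

[0] flags=1010 → (cmp)
[1] flags=1010 NE?T → r2=0xed
[2] flags=1010 GT?F → skip
[3] flags=1010 → (cmp)
[4] flags=1010 LE?T → r2=0xc9
[5] flags=1010 VC?T → r1=0xb4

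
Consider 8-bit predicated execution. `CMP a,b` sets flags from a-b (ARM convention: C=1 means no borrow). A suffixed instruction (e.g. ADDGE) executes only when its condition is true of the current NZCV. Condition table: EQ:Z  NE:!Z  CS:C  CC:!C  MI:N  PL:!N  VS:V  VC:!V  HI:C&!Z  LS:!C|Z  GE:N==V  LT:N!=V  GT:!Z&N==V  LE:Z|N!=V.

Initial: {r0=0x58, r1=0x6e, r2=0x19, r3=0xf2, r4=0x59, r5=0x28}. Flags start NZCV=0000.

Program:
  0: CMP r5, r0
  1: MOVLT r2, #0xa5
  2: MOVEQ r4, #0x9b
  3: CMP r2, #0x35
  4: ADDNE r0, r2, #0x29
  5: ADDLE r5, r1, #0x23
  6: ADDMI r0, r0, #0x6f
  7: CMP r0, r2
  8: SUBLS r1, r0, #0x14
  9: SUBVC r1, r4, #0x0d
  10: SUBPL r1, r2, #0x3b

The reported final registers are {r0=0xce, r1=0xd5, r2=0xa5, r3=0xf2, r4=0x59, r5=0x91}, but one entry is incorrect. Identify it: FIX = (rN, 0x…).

FIX = (r1, 0x6a)

[0] flags=1000 → (cmp)
[1] flags=1000 LT?T → r2=0xa5
[2] flags=1000 EQ?F → skip
[3] flags=0011 → (cmp)
[4] flags=0011 NE?T → r0=0xce
[5] flags=0011 LE?T → r5=0x91
[6] flags=0011 MI?F → skip
[7] flags=0010 → (cmp)
[8] flags=0010 LS?F → skip
[9] flags=0010 VC?T → r1=0x4c
[10] flags=0010 PL?T → r1=0x6a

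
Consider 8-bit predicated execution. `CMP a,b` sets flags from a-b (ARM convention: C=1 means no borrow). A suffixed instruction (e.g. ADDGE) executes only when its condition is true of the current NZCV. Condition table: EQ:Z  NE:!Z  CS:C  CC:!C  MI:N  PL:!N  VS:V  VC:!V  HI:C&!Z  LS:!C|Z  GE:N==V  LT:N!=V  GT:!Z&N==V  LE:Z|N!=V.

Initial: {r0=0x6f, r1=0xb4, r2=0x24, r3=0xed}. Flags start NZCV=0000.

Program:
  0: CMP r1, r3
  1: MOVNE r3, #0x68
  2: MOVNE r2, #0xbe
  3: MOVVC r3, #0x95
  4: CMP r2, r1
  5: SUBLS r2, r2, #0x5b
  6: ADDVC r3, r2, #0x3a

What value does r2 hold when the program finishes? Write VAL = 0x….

VAL = 0xbe

0: ✓ CMP  NZCV=1000
1: ✓ MOVNE  r3←0x68
2: ✓ MOVNE  r2←0xbe
3: ✓ MOVVC  r3←0x95
4: ✓ CMP  NZCV=0010
5: · SUBLS
6: ✓ ADDVC  r3←0xf8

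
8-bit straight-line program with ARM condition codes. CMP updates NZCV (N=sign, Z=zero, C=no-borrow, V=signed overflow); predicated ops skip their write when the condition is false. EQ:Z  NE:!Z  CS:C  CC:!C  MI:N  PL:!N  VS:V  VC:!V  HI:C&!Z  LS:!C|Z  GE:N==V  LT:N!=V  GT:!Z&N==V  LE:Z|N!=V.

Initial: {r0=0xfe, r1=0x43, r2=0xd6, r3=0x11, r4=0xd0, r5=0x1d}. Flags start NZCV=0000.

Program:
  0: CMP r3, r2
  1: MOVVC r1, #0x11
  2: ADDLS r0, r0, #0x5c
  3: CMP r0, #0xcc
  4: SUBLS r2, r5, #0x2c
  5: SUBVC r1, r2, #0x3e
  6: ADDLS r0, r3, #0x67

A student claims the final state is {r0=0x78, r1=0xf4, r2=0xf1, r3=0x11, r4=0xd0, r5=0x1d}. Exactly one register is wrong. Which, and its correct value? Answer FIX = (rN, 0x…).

FIX = (r1, 0x11)

0: ✓ CMP  NZCV=0000
1: ✓ MOVVC  r1←0x11
2: ✓ ADDLS  r0←0x5a
3: ✓ CMP  NZCV=1001
4: ✓ SUBLS  r2←0xf1
5: · SUBVC
6: ✓ ADDLS  r0←0x78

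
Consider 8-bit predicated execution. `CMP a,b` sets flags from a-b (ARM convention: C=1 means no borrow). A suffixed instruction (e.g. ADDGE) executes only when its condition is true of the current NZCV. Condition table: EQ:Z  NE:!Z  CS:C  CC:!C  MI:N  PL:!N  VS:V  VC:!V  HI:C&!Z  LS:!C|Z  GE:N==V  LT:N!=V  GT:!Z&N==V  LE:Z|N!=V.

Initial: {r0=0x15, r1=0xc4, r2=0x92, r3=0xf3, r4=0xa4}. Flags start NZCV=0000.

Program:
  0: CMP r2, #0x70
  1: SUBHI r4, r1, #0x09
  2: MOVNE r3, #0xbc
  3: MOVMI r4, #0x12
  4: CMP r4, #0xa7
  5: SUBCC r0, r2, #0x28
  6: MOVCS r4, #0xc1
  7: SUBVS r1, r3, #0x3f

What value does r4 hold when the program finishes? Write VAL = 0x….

VAL = 0xc1

0: ✓ CMP  NZCV=0011
1: ✓ SUBHI  r4←0xbb
2: ✓ MOVNE  r3←0xbc
3: · MOVMI
4: ✓ CMP  NZCV=0010
5: · SUBCC
6: ✓ MOVCS  r4←0xc1
7: · SUBVS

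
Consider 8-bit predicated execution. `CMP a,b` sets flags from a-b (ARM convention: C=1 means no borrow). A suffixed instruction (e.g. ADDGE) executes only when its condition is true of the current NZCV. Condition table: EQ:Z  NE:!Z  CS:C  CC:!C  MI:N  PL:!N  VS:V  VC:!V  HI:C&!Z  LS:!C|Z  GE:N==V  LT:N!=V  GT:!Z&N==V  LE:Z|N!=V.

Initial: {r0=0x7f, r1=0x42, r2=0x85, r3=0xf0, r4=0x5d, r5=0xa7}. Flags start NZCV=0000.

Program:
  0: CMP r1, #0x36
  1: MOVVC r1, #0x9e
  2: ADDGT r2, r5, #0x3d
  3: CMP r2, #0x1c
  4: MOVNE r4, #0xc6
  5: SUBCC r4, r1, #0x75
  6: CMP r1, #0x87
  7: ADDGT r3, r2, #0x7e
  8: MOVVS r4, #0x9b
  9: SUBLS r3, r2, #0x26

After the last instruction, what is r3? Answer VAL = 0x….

VAL = 0x62

[0] flags=0010 → (cmp)
[1] flags=0010 VC?T → r1=0x9e
[2] flags=0010 GT?T → r2=0xe4
[3] flags=1010 → (cmp)
[4] flags=1010 NE?T → r4=0xc6
[5] flags=1010 CC?F → skip
[6] flags=0010 → (cmp)
[7] flags=0010 GT?T → r3=0x62
[8] flags=0010 VS?F → skip
[9] flags=0010 LS?F → skip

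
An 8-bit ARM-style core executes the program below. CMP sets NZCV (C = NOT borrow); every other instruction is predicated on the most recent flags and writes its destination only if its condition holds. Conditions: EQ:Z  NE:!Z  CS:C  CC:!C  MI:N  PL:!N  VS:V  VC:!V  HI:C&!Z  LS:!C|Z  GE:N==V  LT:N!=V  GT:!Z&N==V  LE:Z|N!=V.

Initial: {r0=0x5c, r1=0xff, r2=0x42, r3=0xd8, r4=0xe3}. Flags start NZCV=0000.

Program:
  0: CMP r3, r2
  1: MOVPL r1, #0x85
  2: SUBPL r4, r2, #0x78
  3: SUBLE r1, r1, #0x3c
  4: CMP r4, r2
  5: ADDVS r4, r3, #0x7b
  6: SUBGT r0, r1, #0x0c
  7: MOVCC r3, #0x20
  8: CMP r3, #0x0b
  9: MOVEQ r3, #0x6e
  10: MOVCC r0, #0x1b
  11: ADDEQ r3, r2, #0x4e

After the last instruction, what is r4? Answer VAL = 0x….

VAL = 0xe3

[0] flags=1010 → (cmp)
[1] flags=1010 PL?F → skip
[2] flags=1010 PL?F → skip
[3] flags=1010 LE?T → r1=0xc3
[4] flags=1010 → (cmp)
[5] flags=1010 VS?F → skip
[6] flags=1010 GT?F → skip
[7] flags=1010 CC?F → skip
[8] flags=1010 → (cmp)
[9] flags=1010 EQ?F → skip
[10] flags=1010 CC?F → skip
[11] flags=1010 EQ?F → skip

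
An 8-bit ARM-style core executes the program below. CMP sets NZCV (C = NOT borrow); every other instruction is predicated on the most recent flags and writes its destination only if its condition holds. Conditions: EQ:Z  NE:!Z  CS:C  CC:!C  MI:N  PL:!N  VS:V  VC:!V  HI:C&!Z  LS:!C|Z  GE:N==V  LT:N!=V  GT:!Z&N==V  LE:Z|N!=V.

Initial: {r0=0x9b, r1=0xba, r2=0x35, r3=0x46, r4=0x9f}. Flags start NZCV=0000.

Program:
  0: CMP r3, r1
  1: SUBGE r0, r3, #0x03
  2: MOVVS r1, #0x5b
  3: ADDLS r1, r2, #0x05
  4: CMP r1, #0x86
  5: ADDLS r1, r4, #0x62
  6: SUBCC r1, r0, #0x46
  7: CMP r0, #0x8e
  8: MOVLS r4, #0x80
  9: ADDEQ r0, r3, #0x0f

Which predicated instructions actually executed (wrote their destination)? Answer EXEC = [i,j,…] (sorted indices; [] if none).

EXEC = [1,2,3,5,6,8]

[0] flags=1001 → (cmp)
[1] flags=1001 GE?T → r0=0x43
[2] flags=1001 VS?T → r1=0x5b
[3] flags=1001 LS?T → r1=0x3a
[4] flags=1001 → (cmp)
[5] flags=1001 LS?T → r1=0x01
[6] flags=1001 CC?T → r1=0xfd
[7] flags=1001 → (cmp)
[8] flags=1001 LS?T → r4=0x80
[9] flags=1001 EQ?F → skip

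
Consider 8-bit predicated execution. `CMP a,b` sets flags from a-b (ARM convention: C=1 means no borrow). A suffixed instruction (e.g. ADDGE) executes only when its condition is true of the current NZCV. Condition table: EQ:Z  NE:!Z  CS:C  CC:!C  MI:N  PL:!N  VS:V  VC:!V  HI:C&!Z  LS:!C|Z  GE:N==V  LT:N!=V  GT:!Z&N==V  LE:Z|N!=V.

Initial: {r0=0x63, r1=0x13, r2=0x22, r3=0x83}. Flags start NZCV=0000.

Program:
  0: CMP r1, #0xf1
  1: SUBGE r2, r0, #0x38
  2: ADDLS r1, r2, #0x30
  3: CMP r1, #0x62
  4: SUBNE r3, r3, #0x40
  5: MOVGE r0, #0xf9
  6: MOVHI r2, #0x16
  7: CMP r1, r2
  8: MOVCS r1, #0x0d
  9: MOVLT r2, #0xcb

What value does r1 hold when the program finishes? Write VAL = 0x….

0: ✓ CMP  NZCV=0000
1: ✓ SUBGE  r2←0x2b
2: ✓ ADDLS  r1←0x5b
3: ✓ CMP  NZCV=1000
4: ✓ SUBNE  r3←0x43
5: · MOVGE
6: · MOVHI
7: ✓ CMP  NZCV=0010
8: ✓ MOVCS  r1←0x0d
9: · MOVLT

VAL = 0x0d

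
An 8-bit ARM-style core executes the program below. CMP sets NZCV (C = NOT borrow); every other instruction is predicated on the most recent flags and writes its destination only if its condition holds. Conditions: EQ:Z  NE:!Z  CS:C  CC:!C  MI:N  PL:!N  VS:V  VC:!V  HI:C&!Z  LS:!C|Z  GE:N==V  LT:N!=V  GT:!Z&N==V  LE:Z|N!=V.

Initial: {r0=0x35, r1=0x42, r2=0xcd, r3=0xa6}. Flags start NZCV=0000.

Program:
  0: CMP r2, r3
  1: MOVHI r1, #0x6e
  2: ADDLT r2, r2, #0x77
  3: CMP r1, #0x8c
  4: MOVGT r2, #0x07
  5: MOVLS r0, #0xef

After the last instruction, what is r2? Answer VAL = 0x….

VAL = 0x07

[0] flags=0010 → (cmp)
[1] flags=0010 HI?T → r1=0x6e
[2] flags=0010 LT?F → skip
[3] flags=1001 → (cmp)
[4] flags=1001 GT?T → r2=0x07
[5] flags=1001 LS?T → r0=0xef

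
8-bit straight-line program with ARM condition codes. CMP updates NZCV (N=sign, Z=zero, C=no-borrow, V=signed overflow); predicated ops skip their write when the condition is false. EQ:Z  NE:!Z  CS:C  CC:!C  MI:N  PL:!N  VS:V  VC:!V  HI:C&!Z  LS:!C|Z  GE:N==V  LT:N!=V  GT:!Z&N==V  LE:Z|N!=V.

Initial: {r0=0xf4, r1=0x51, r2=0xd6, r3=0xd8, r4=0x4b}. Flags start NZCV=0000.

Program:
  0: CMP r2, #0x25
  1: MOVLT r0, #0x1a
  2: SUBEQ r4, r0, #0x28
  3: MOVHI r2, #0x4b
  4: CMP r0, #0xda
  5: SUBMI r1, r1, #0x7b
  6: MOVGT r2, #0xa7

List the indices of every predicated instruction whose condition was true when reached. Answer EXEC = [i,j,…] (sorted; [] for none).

0: ✓ CMP  NZCV=1010
1: ✓ MOVLT  r0←0x1a
2: · SUBEQ
3: ✓ MOVHI  r2←0x4b
4: ✓ CMP  NZCV=0000
5: · SUBMI
6: ✓ MOVGT  r2←0xa7

EXEC = [1,3,6]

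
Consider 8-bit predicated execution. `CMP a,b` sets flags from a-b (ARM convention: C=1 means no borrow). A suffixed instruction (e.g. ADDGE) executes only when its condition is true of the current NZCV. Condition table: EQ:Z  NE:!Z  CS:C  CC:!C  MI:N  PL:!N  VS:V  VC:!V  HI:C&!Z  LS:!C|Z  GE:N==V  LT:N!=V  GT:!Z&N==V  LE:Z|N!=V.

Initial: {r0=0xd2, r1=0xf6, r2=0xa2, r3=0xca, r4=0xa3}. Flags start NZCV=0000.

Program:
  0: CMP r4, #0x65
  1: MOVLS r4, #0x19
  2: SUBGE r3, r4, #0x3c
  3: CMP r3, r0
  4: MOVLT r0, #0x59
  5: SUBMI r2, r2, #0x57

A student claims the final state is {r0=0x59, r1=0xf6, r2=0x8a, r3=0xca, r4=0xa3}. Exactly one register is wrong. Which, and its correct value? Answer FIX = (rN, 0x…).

FIX = (r2, 0x4b)

[0] flags=0011 → (cmp)
[1] flags=0011 LS?F → skip
[2] flags=0011 GE?F → skip
[3] flags=1000 → (cmp)
[4] flags=1000 LT?T → r0=0x59
[5] flags=1000 MI?T → r2=0x4b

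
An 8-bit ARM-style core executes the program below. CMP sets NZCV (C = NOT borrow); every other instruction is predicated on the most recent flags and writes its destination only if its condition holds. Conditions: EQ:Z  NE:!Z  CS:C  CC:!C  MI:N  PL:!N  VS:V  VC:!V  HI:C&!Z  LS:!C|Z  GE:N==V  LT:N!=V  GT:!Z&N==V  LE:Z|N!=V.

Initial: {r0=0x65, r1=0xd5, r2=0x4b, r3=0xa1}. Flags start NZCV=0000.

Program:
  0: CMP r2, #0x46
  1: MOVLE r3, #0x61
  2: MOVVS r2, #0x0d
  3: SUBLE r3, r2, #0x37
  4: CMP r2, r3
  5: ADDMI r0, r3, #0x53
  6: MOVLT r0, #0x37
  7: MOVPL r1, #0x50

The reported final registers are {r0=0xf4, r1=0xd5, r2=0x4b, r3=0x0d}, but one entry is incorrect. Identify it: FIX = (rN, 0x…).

0: ✓ CMP  NZCV=0010
1: · MOVLE
2: · MOVVS
3: · SUBLE
4: ✓ CMP  NZCV=1001
5: ✓ ADDMI  r0←0xf4
6: · MOVLT
7: · MOVPL

FIX = (r3, 0xa1)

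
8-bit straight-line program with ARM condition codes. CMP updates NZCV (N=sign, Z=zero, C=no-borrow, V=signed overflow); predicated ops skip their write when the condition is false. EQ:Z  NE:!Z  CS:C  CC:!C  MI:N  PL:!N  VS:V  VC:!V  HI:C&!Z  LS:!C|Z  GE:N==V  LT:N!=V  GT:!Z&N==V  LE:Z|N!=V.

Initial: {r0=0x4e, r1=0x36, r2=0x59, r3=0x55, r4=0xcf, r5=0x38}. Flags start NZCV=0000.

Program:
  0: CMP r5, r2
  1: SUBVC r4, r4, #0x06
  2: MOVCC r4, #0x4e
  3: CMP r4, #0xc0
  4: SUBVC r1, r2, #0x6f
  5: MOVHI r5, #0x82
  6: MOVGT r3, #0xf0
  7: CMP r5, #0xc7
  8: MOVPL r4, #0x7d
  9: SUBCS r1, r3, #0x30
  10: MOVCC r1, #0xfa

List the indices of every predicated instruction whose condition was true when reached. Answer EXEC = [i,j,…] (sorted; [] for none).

0: ✓ CMP  NZCV=1000
1: ✓ SUBVC  r4←0xc9
2: ✓ MOVCC  r4←0x4e
3: ✓ CMP  NZCV=1001
4: · SUBVC
5: · MOVHI
6: ✓ MOVGT  r3←0xf0
7: ✓ CMP  NZCV=0000
8: ✓ MOVPL  r4←0x7d
9: · SUBCS
10: ✓ MOVCC  r1←0xfa

EXEC = [1,2,6,8,10]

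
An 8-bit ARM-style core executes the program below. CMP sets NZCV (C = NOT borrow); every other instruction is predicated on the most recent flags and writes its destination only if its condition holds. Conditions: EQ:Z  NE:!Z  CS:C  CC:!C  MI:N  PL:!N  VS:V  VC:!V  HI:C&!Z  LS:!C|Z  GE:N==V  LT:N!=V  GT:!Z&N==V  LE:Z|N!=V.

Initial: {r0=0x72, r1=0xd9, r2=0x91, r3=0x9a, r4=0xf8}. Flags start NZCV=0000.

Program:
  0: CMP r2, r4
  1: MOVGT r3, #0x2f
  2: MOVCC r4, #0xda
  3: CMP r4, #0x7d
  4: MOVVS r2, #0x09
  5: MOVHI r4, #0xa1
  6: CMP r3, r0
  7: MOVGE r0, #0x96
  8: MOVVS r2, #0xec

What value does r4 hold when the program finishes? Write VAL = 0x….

[0] flags=1000 → (cmp)
[1] flags=1000 GT?F → skip
[2] flags=1000 CC?T → r4=0xda
[3] flags=0011 → (cmp)
[4] flags=0011 VS?T → r2=0x09
[5] flags=0011 HI?T → r4=0xa1
[6] flags=0011 → (cmp)
[7] flags=0011 GE?F → skip
[8] flags=0011 VS?T → r2=0xec

VAL = 0xa1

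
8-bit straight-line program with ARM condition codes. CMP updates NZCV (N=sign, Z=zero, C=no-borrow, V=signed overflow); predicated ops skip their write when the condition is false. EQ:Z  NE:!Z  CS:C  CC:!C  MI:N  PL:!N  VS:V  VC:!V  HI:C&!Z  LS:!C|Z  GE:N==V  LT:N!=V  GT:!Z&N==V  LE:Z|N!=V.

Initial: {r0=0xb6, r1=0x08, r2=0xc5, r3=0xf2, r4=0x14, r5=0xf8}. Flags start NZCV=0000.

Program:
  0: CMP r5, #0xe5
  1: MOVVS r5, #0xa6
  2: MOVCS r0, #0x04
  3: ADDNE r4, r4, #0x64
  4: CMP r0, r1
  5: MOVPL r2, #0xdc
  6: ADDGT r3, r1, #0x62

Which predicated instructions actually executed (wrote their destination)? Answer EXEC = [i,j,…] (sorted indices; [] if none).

[0] flags=0010 → (cmp)
[1] flags=0010 VS?F → skip
[2] flags=0010 CS?T → r0=0x04
[3] flags=0010 NE?T → r4=0x78
[4] flags=1000 → (cmp)
[5] flags=1000 PL?F → skip
[6] flags=1000 GT?F → skip

EXEC = [2,3]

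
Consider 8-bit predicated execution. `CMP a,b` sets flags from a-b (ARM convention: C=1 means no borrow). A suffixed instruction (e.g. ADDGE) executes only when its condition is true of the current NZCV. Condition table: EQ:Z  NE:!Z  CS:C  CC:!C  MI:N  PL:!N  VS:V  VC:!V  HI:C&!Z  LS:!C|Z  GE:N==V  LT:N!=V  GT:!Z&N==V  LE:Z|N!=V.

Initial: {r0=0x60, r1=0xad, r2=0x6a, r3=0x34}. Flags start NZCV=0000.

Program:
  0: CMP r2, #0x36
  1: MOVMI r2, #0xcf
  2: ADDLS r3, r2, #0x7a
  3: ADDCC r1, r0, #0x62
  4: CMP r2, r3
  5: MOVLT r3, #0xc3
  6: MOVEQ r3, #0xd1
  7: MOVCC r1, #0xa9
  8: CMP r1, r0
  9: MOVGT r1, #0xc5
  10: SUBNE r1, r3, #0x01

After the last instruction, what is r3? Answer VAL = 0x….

VAL = 0x34

[0] flags=0010 → (cmp)
[1] flags=0010 MI?F → skip
[2] flags=0010 LS?F → skip
[3] flags=0010 CC?F → skip
[4] flags=0010 → (cmp)
[5] flags=0010 LT?F → skip
[6] flags=0010 EQ?F → skip
[7] flags=0010 CC?F → skip
[8] flags=0011 → (cmp)
[9] flags=0011 GT?F → skip
[10] flags=0011 NE?T → r1=0x33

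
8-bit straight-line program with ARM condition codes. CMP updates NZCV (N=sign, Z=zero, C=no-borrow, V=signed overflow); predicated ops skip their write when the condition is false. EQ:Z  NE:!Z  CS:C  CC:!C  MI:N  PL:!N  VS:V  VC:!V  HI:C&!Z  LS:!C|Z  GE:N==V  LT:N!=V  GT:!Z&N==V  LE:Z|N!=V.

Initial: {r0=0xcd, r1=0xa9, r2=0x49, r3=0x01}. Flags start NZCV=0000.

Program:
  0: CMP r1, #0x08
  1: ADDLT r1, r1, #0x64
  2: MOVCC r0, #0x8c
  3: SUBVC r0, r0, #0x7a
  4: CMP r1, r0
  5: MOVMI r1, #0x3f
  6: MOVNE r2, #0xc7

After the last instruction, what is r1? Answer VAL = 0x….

0: ✓ CMP  NZCV=1010
1: ✓ ADDLT  r1←0x0d
2: · MOVCC
3: ✓ SUBVC  r0←0x53
4: ✓ CMP  NZCV=1000
5: ✓ MOVMI  r1←0x3f
6: ✓ MOVNE  r2←0xc7

VAL = 0x3f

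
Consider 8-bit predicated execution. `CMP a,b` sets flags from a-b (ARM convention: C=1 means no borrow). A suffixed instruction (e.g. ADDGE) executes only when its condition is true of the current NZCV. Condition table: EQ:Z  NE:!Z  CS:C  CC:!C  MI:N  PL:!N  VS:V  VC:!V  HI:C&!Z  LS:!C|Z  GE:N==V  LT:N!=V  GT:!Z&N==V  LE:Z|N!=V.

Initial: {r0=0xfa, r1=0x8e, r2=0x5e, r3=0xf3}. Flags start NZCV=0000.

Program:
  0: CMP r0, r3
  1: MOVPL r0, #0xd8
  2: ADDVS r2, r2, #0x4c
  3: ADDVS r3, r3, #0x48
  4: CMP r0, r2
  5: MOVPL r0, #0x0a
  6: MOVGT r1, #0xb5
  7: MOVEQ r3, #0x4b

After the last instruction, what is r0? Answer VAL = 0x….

0: ✓ CMP  NZCV=0010
1: ✓ MOVPL  r0←0xd8
2: · ADDVS
3: · ADDVS
4: ✓ CMP  NZCV=0011
5: ✓ MOVPL  r0←0x0a
6: · MOVGT
7: · MOVEQ

VAL = 0x0a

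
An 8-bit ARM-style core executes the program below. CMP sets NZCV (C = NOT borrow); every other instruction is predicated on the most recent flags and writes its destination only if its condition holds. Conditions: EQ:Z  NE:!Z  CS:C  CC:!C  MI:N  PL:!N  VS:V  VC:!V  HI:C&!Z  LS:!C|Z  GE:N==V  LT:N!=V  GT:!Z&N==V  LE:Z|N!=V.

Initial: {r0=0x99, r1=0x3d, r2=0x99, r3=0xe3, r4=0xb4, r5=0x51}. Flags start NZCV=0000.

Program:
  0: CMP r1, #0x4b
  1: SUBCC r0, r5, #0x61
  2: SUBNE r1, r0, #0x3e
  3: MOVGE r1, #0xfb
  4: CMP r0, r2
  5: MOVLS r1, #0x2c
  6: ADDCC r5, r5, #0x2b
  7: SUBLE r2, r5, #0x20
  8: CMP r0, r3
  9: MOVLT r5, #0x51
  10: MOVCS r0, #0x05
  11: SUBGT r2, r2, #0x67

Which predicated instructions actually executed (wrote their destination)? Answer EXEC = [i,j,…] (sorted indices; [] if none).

[0] flags=1000 → (cmp)
[1] flags=1000 CC?T → r0=0xf0
[2] flags=1000 NE?T → r1=0xb2
[3] flags=1000 GE?F → skip
[4] flags=0010 → (cmp)
[5] flags=0010 LS?F → skip
[6] flags=0010 CC?F → skip
[7] flags=0010 LE?F → skip
[8] flags=0010 → (cmp)
[9] flags=0010 LT?F → skip
[10] flags=0010 CS?T → r0=0x05
[11] flags=0010 GT?T → r2=0x32

EXEC = [1,2,10,11]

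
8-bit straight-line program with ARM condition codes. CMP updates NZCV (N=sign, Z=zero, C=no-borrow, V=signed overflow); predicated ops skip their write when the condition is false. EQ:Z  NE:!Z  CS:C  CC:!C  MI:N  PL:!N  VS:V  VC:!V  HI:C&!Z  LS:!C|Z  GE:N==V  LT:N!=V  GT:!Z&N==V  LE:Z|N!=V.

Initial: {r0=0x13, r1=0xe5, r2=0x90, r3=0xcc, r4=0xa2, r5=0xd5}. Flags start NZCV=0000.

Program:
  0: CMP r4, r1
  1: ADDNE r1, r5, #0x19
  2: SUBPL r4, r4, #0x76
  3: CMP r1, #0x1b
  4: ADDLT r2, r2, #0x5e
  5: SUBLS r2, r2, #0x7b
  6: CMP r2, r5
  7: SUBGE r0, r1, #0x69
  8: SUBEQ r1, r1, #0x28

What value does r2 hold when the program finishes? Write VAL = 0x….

0: ✓ CMP  NZCV=1000
1: ✓ ADDNE  r1←0xee
2: · SUBPL
3: ✓ CMP  NZCV=1010
4: ✓ ADDLT  r2←0xee
5: · SUBLS
6: ✓ CMP  NZCV=0010
7: ✓ SUBGE  r0←0x85
8: · SUBEQ

VAL = 0xee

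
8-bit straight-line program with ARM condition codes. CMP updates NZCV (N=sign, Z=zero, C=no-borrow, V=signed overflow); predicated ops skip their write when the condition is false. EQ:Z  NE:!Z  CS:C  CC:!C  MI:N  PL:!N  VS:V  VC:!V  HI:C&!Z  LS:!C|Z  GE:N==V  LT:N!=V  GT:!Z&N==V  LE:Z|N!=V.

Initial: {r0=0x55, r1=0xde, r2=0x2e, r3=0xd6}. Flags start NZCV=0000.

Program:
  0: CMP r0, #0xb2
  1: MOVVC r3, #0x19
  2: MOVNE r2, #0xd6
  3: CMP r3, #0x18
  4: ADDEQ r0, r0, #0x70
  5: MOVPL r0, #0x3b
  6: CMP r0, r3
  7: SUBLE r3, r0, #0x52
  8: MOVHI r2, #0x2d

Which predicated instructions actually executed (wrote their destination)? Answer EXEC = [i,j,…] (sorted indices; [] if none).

[0] flags=1001 → (cmp)
[1] flags=1001 VC?F → skip
[2] flags=1001 NE?T → r2=0xd6
[3] flags=1010 → (cmp)
[4] flags=1010 EQ?F → skip
[5] flags=1010 PL?F → skip
[6] flags=0000 → (cmp)
[7] flags=0000 LE?F → skip
[8] flags=0000 HI?F → skip

EXEC = [2]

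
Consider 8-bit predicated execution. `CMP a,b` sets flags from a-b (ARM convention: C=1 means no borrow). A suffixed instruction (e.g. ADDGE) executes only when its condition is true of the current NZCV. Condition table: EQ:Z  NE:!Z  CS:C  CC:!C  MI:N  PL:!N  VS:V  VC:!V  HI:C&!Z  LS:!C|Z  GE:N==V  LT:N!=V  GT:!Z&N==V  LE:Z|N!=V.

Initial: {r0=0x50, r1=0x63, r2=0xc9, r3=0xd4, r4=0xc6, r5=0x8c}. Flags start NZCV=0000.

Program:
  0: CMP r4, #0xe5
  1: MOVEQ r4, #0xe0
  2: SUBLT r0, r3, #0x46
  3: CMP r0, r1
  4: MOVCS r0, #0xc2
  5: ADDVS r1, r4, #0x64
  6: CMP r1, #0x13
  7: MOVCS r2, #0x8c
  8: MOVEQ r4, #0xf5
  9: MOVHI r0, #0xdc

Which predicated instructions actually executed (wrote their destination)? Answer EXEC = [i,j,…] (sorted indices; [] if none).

EXEC = [2,4,5,7,9]

0: ✓ CMP  NZCV=1000
1: · MOVEQ
2: ✓ SUBLT  r0←0x8e
3: ✓ CMP  NZCV=0011
4: ✓ MOVCS  r0←0xc2
5: ✓ ADDVS  r1←0x2a
6: ✓ CMP  NZCV=0010
7: ✓ MOVCS  r2←0x8c
8: · MOVEQ
9: ✓ MOVHI  r0←0xdc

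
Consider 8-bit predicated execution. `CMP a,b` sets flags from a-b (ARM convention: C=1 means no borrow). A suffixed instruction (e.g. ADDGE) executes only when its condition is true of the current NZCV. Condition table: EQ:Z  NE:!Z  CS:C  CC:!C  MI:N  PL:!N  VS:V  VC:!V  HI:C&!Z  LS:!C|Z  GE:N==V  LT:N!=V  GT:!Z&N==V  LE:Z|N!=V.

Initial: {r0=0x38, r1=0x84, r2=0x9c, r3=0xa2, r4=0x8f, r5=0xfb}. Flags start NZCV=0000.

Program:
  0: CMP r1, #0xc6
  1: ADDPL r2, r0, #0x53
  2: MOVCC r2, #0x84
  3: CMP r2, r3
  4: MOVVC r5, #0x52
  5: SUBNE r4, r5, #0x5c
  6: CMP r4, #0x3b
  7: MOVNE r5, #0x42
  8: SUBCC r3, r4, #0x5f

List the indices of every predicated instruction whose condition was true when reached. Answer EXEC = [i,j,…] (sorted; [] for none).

0: ✓ CMP  NZCV=1000
1: · ADDPL
2: ✓ MOVCC  r2←0x84
3: ✓ CMP  NZCV=1000
4: ✓ MOVVC  r5←0x52
5: ✓ SUBNE  r4←0xf6
6: ✓ CMP  NZCV=1010
7: ✓ MOVNE  r5←0x42
8: · SUBCC

EXEC = [2,4,5,7]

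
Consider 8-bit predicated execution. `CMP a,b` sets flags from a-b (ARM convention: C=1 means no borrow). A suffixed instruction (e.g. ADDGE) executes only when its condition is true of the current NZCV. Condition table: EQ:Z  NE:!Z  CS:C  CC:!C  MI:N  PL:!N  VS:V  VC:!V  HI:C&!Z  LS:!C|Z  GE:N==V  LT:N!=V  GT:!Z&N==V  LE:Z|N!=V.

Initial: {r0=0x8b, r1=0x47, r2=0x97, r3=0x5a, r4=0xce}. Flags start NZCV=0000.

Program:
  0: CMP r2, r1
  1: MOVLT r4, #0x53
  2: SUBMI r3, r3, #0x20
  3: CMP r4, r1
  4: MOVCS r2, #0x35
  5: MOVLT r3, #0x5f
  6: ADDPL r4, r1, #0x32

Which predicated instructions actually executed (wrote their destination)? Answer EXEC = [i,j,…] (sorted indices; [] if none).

0: ✓ CMP  NZCV=0011
1: ✓ MOVLT  r4←0x53
2: · SUBMI
3: ✓ CMP  NZCV=0010
4: ✓ MOVCS  r2←0x35
5: · MOVLT
6: ✓ ADDPL  r4←0x79

EXEC = [1,4,6]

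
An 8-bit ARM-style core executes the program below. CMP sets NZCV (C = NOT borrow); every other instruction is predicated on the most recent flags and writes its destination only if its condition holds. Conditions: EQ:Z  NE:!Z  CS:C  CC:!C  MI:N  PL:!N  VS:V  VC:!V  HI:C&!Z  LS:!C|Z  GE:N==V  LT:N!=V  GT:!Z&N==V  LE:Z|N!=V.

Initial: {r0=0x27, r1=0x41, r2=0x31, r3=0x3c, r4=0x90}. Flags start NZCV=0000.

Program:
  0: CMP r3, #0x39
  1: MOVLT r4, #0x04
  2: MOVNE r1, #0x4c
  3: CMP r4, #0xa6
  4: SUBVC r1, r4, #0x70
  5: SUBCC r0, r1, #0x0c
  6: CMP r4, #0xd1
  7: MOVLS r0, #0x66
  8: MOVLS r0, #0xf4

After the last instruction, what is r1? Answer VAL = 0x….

0: ✓ CMP  NZCV=0010
1: · MOVLT
2: ✓ MOVNE  r1←0x4c
3: ✓ CMP  NZCV=1000
4: ✓ SUBVC  r1←0x20
5: ✓ SUBCC  r0←0x14
6: ✓ CMP  NZCV=1000
7: ✓ MOVLS  r0←0x66
8: ✓ MOVLS  r0←0xf4

VAL = 0x20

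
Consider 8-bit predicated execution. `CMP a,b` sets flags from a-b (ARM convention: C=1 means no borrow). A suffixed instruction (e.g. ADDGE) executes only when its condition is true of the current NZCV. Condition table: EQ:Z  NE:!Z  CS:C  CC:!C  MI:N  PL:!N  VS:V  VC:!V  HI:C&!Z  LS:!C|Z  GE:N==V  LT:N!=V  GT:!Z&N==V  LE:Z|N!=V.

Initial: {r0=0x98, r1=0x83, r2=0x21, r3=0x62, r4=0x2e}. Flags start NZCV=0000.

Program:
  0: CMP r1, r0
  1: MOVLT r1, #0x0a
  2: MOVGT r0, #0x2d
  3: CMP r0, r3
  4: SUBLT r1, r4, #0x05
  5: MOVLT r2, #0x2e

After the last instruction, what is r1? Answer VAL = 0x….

VAL = 0x29

0: ✓ CMP  NZCV=1000
1: ✓ MOVLT  r1←0x0a
2: · MOVGT
3: ✓ CMP  NZCV=0011
4: ✓ SUBLT  r1←0x29
5: ✓ MOVLT  r2←0x2e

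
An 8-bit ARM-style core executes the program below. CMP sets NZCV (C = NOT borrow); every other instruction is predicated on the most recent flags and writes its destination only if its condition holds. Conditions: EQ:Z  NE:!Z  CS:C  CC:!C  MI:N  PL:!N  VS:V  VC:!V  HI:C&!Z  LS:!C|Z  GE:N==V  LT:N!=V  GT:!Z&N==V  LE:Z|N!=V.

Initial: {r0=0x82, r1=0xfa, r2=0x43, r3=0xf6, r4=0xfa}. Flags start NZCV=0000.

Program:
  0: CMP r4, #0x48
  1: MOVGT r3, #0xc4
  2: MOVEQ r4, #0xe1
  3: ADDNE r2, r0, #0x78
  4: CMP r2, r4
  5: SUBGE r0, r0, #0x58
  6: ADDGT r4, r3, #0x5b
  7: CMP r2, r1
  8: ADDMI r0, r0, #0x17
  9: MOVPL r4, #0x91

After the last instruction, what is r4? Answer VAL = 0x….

[0] flags=1010 → (cmp)
[1] flags=1010 GT?F → skip
[2] flags=1010 EQ?F → skip
[3] flags=1010 NE?T → r2=0xfa
[4] flags=0110 → (cmp)
[5] flags=0110 GE?T → r0=0x2a
[6] flags=0110 GT?F → skip
[7] flags=0110 → (cmp)
[8] flags=0110 MI?F → skip
[9] flags=0110 PL?T → r4=0x91

VAL = 0x91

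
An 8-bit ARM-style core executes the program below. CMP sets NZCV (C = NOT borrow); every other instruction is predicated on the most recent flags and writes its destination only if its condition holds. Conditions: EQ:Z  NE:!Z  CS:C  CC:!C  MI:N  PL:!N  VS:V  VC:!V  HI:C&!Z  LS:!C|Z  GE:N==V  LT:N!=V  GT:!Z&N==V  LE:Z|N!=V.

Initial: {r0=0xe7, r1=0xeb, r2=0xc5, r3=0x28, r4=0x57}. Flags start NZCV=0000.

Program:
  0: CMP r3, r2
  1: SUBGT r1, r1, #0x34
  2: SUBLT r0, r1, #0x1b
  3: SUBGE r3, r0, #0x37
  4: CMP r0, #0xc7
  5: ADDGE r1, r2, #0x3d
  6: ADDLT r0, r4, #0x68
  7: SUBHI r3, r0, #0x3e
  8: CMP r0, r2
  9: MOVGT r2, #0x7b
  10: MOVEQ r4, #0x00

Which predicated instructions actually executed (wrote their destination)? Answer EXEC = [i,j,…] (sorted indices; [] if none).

EXEC = [1,3,5,7,9]

[0] flags=0000 → (cmp)
[1] flags=0000 GT?T → r1=0xb7
[2] flags=0000 LT?F → skip
[3] flags=0000 GE?T → r3=0xb0
[4] flags=0010 → (cmp)
[5] flags=0010 GE?T → r1=0x02
[6] flags=0010 LT?F → skip
[7] flags=0010 HI?T → r3=0xa9
[8] flags=0010 → (cmp)
[9] flags=0010 GT?T → r2=0x7b
[10] flags=0010 EQ?F → skip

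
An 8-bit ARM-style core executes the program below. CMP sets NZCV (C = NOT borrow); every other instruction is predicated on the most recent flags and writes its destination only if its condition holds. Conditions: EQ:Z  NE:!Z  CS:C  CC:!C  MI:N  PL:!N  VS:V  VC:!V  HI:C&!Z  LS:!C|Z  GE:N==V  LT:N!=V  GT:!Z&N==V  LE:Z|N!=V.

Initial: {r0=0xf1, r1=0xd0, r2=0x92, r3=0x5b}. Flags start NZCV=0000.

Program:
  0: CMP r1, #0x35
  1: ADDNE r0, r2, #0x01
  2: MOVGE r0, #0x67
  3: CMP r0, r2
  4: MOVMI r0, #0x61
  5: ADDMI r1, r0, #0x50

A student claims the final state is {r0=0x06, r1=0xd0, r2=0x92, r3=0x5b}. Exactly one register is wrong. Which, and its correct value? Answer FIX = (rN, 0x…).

FIX = (r0, 0x93)

[0] flags=1010 → (cmp)
[1] flags=1010 NE?T → r0=0x93
[2] flags=1010 GE?F → skip
[3] flags=0010 → (cmp)
[4] flags=0010 MI?F → skip
[5] flags=0010 MI?F → skip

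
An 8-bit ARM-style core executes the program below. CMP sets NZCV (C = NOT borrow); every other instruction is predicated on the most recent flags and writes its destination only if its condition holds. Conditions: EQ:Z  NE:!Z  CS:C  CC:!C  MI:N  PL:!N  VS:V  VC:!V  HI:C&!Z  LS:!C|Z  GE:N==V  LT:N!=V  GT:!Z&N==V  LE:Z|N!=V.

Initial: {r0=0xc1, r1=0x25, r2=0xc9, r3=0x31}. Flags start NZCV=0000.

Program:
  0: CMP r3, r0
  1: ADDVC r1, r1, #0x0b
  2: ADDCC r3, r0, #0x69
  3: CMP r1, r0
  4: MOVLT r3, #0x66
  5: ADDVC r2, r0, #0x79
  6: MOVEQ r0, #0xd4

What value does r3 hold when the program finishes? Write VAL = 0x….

0: ✓ CMP  NZCV=0000
1: ✓ ADDVC  r1←0x30
2: ✓ ADDCC  r3←0x2a
3: ✓ CMP  NZCV=0000
4: · MOVLT
5: ✓ ADDVC  r2←0x3a
6: · MOVEQ

VAL = 0x2a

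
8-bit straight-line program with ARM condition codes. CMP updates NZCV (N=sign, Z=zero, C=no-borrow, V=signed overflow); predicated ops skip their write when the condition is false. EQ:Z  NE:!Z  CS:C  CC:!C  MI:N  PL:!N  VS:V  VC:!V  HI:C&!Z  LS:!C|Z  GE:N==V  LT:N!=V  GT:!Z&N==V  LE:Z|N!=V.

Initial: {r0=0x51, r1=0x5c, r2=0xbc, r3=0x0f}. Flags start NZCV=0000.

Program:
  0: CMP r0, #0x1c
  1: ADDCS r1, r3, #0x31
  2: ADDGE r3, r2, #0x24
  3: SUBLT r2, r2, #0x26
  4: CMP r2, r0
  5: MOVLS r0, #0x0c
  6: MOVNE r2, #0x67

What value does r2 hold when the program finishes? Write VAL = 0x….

[0] flags=0010 → (cmp)
[1] flags=0010 CS?T → r1=0x40
[2] flags=0010 GE?T → r3=0xe0
[3] flags=0010 LT?F → skip
[4] flags=0011 → (cmp)
[5] flags=0011 LS?F → skip
[6] flags=0011 NE?T → r2=0x67

VAL = 0x67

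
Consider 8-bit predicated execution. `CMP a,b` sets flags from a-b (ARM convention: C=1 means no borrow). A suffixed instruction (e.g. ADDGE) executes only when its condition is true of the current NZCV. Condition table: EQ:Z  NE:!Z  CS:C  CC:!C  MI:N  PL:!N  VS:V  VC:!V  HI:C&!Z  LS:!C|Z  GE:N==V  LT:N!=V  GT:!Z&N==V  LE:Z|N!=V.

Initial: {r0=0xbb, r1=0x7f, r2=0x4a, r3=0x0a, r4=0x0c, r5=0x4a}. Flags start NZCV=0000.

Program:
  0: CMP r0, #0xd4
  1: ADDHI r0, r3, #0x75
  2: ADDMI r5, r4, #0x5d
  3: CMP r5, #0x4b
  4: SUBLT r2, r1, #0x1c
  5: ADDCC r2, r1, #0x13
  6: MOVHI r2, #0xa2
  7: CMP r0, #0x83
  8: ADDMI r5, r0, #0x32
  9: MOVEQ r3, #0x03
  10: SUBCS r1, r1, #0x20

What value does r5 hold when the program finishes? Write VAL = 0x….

VAL = 0x69

[0] flags=1000 → (cmp)
[1] flags=1000 HI?F → skip
[2] flags=1000 MI?T → r5=0x69
[3] flags=0010 → (cmp)
[4] flags=0010 LT?F → skip
[5] flags=0010 CC?F → skip
[6] flags=0010 HI?T → r2=0xa2
[7] flags=0010 → (cmp)
[8] flags=0010 MI?F → skip
[9] flags=0010 EQ?F → skip
[10] flags=0010 CS?T → r1=0x5f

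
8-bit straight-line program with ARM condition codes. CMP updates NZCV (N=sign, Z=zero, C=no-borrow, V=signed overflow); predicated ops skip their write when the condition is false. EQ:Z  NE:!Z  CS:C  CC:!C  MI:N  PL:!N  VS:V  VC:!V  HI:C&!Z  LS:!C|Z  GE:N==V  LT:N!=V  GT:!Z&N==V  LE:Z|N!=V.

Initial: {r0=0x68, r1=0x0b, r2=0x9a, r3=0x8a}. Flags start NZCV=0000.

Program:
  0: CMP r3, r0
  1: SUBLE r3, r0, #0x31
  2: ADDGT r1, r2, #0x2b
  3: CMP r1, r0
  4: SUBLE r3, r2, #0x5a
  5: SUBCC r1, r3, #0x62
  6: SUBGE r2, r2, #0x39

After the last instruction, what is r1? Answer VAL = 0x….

0: ✓ CMP  NZCV=0011
1: ✓ SUBLE  r3←0x37
2: · ADDGT
3: ✓ CMP  NZCV=1000
4: ✓ SUBLE  r3←0x40
5: ✓ SUBCC  r1←0xde
6: · SUBGE

VAL = 0xde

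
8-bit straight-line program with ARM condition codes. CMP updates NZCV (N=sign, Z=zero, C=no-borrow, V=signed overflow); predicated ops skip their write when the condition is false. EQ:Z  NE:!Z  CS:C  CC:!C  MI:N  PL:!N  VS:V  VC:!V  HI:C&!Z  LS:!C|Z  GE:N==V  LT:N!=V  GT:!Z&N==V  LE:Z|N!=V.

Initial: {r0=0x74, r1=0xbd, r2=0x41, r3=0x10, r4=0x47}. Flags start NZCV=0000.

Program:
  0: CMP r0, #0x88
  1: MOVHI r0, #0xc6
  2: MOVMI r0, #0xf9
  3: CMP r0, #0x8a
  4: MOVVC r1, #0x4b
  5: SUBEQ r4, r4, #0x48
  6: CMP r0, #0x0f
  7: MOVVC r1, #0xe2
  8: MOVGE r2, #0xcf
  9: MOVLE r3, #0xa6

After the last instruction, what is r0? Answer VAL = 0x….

VAL = 0xf9

[0] flags=1001 → (cmp)
[1] flags=1001 HI?F → skip
[2] flags=1001 MI?T → r0=0xf9
[3] flags=0010 → (cmp)
[4] flags=0010 VC?T → r1=0x4b
[5] flags=0010 EQ?F → skip
[6] flags=1010 → (cmp)
[7] flags=1010 VC?T → r1=0xe2
[8] flags=1010 GE?F → skip
[9] flags=1010 LE?T → r3=0xa6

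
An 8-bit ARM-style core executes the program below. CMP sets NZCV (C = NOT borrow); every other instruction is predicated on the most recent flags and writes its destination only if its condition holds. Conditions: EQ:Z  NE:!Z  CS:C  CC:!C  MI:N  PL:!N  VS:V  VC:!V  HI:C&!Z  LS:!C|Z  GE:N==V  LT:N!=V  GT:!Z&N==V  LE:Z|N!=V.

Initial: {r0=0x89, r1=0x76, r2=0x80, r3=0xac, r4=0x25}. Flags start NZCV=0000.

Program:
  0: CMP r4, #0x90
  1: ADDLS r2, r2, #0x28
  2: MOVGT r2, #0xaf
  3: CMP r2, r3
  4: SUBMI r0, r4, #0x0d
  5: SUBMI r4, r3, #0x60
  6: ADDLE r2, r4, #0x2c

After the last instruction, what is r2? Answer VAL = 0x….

0: ✓ CMP  NZCV=1001
1: ✓ ADDLS  r2←0xa8
2: ✓ MOVGT  r2←0xaf
3: ✓ CMP  NZCV=0010
4: · SUBMI
5: · SUBMI
6: · ADDLE

VAL = 0xaf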